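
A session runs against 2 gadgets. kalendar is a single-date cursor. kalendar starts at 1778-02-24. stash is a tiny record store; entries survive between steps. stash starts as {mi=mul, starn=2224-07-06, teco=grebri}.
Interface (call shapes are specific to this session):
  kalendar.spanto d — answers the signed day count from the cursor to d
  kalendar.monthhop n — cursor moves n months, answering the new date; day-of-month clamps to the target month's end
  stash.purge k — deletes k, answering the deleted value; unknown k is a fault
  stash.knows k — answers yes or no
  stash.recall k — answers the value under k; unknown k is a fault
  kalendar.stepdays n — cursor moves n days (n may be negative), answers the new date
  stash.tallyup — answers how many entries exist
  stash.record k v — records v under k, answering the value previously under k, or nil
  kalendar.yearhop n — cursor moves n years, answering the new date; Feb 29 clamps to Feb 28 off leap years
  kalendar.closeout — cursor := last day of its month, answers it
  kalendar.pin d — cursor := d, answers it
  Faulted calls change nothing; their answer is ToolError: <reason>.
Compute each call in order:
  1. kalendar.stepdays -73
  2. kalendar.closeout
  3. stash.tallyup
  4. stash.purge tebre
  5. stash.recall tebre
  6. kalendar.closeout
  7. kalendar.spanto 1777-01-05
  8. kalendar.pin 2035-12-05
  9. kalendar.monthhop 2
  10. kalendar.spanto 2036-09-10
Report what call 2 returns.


Answer: 1777-12-31

Derivation:
// kalendar.stepdays(n→-73) => 1777-12-13
// kalendar.closeout() => 1777-12-31
// stash.tallyup() => 3
// stash.purge(k→tebre) => ToolError: no such key tebre
// stash.recall(k→tebre) => ToolError: no such key tebre
// kalendar.closeout() => 1777-12-31
// kalendar.spanto(d→1777-01-05) => -360
// kalendar.pin(d→2035-12-05) => 2035-12-05
// kalendar.monthhop(n→2) => 2036-02-05
// kalendar.spanto(d→2036-09-10) => 218


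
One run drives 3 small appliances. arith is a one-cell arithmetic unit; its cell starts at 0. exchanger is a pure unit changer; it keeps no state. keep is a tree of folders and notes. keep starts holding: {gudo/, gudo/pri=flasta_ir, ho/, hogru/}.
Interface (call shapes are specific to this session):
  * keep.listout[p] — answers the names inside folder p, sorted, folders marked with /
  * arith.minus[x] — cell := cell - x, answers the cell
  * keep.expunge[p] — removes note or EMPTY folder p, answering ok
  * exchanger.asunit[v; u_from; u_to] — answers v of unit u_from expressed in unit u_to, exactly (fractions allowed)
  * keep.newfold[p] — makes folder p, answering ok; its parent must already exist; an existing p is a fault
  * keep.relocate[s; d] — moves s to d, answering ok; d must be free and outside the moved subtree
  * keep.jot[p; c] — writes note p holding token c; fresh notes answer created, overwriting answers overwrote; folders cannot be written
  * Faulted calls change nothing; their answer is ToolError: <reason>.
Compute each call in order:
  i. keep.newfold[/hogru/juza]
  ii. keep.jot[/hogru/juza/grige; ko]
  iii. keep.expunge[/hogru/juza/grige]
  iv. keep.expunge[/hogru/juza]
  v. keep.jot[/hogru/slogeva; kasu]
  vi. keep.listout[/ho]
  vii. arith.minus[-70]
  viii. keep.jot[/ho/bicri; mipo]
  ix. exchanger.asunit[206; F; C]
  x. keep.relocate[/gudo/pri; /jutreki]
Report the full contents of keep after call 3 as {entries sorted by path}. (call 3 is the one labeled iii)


I call keep.newfold on p: /hogru/juza, yielding ok.
I call keep.jot on p: /hogru/juza/grige, c: ko, yielding created.
I use keep.expunge on p: /hogru/juza/grige, and get ok.
Then keep.expunge on p: /hogru/juza, and see ok.
Now I run keep.jot on p: /hogru/slogeva, c: kasu, → created.
Using keep.listout on p: /ho, and see [].
I run arith.minus on x: -70: 70.
Then keep.jot on p: /ho/bicri, c: mipo, which returns created.
I use exchanger.asunit on v: 206, u_from: F, u_to: C, → 290/3.
Then keep.relocate on s: /gudo/pri, d: /jutreki, → ok.

Answer: {gudo/, gudo/pri=flasta_ir, ho/, hogru/, hogru/juza/}


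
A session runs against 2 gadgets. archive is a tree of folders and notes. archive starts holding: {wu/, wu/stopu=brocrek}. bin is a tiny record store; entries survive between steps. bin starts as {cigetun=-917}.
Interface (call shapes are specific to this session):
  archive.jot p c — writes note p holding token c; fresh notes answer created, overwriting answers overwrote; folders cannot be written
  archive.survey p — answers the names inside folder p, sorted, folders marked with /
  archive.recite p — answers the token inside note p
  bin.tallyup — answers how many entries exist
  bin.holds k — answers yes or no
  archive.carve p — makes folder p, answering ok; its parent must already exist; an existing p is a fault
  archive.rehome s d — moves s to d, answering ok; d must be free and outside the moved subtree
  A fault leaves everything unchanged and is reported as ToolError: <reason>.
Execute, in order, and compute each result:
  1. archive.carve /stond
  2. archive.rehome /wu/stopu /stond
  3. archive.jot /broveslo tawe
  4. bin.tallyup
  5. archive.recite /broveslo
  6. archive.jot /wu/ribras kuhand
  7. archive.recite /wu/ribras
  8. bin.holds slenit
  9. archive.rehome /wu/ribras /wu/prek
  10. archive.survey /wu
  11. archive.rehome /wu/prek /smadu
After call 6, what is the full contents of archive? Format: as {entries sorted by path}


Answer: {broveslo=tawe, stond/, wu/, wu/ribras=kuhand, wu/stopu=brocrek}

Derivation:
~$ carve p=/stond
:: ok
~$ rehome s=/wu/stopu d=/stond
:: ToolError: exists
~$ jot p=/broveslo c=tawe
:: created
~$ tallyup
:: 1
~$ recite p=/broveslo
:: tawe
~$ jot p=/wu/ribras c=kuhand
:: created
~$ recite p=/wu/ribras
:: kuhand
~$ holds k=slenit
:: no
~$ rehome s=/wu/ribras d=/wu/prek
:: ok
~$ survey p=/wu
:: [prek, stopu]
~$ rehome s=/wu/prek d=/smadu
:: ok


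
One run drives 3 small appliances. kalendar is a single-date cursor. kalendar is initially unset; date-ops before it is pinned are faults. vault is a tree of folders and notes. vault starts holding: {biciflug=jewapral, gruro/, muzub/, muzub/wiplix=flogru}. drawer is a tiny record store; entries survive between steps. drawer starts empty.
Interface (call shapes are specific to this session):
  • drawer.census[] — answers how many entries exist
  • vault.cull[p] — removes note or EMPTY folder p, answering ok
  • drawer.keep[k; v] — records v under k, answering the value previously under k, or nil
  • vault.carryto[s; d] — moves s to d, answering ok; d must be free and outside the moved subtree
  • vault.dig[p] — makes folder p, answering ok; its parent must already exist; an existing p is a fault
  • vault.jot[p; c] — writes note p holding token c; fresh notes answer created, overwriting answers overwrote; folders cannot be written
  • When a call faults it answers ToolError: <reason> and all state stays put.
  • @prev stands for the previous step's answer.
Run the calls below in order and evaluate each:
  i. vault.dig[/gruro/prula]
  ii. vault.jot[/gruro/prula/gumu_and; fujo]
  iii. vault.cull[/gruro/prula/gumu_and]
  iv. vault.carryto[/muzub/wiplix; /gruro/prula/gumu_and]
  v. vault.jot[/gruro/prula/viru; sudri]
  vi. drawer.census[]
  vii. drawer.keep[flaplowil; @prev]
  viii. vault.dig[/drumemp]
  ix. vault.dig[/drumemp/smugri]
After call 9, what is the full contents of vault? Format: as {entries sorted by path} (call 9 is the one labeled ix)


-> vault.dig(p=/gruro/prula)
<- ok
-> vault.jot(p=/gruro/prula/gumu_and, c=fujo)
<- created
-> vault.cull(p=/gruro/prula/gumu_and)
<- ok
-> vault.carryto(s=/muzub/wiplix, d=/gruro/prula/gumu_and)
<- ok
-> vault.jot(p=/gruro/prula/viru, c=sudri)
<- created
-> drawer.census()
<- 0
-> drawer.keep(k=flaplowil, v=@prev)
<- nil
-> vault.dig(p=/drumemp)
<- ok
-> vault.dig(p=/drumemp/smugri)
<- ok

Answer: {biciflug=jewapral, drumemp/, drumemp/smugri/, gruro/, gruro/prula/, gruro/prula/gumu_and=flogru, gruro/prula/viru=sudri, muzub/}


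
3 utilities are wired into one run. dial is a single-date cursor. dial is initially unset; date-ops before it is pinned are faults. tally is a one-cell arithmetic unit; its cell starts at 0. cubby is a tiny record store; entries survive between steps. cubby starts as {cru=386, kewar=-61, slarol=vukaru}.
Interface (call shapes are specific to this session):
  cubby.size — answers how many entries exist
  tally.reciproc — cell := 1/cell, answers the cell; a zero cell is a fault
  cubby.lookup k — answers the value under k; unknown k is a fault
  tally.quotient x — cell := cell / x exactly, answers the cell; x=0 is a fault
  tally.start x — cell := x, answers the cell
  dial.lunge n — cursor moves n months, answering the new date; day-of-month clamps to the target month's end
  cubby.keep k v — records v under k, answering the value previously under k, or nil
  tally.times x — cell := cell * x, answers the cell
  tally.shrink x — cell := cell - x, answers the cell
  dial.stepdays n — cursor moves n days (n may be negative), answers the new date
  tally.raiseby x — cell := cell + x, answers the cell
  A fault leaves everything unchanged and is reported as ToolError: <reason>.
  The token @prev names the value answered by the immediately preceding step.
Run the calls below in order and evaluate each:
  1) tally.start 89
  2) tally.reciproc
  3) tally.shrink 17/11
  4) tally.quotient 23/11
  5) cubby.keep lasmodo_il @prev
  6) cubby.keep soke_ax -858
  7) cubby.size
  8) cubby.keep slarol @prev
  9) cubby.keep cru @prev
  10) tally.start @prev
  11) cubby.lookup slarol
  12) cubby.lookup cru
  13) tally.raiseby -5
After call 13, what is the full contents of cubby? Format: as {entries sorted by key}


Step: start[x=89]
Result: 89
Step: reciproc[]
Result: 1/89
Step: shrink[x=17/11]
Result: -1502/979
Step: quotient[x=23/11]
Result: -1502/2047
Step: keep[k=lasmodo_il; v=@prev]
Result: nil
Step: keep[k=soke_ax; v=-858]
Result: nil
Step: size[]
Result: 5
Step: keep[k=slarol; v=@prev]
Result: vukaru
Step: keep[k=cru; v=@prev]
Result: 386
Step: start[x=@prev]
Result: 386
Step: lookup[k=slarol]
Result: 5
Step: lookup[k=cru]
Result: vukaru
Step: raiseby[x=-5]
Result: 381

Answer: {cru=vukaru, kewar=-61, lasmodo_il=-1502/2047, slarol=5, soke_ax=-858}


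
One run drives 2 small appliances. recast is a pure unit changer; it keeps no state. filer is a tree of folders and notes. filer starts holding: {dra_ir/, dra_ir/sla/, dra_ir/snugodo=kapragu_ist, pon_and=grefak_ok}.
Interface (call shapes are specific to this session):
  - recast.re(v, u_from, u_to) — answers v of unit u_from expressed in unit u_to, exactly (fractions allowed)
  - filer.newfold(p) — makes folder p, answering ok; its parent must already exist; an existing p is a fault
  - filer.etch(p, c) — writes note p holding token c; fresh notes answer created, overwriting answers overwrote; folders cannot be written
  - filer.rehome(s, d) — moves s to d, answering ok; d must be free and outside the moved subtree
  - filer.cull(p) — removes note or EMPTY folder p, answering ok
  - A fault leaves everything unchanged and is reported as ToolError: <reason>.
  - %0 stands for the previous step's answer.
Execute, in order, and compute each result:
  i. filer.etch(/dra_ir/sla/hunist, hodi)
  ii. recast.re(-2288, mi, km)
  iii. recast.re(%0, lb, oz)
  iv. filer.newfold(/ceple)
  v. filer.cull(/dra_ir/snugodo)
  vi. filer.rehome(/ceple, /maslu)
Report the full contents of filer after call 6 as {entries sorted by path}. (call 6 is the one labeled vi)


~$ filer.etch p='/dra_ir/sla/hunist' c='hodi'
:: created
~$ recast.re v='-2288' u_from='mi' u_to='km'
:: -57534048/15625
~$ recast.re v='%0' u_from='lb' u_to='oz'
:: -920544768/15625
~$ filer.newfold p='/ceple'
:: ok
~$ filer.cull p='/dra_ir/snugodo'
:: ok
~$ filer.rehome s='/ceple' d='/maslu'
:: ok

Answer: {dra_ir/, dra_ir/sla/, dra_ir/sla/hunist=hodi, maslu/, pon_and=grefak_ok}


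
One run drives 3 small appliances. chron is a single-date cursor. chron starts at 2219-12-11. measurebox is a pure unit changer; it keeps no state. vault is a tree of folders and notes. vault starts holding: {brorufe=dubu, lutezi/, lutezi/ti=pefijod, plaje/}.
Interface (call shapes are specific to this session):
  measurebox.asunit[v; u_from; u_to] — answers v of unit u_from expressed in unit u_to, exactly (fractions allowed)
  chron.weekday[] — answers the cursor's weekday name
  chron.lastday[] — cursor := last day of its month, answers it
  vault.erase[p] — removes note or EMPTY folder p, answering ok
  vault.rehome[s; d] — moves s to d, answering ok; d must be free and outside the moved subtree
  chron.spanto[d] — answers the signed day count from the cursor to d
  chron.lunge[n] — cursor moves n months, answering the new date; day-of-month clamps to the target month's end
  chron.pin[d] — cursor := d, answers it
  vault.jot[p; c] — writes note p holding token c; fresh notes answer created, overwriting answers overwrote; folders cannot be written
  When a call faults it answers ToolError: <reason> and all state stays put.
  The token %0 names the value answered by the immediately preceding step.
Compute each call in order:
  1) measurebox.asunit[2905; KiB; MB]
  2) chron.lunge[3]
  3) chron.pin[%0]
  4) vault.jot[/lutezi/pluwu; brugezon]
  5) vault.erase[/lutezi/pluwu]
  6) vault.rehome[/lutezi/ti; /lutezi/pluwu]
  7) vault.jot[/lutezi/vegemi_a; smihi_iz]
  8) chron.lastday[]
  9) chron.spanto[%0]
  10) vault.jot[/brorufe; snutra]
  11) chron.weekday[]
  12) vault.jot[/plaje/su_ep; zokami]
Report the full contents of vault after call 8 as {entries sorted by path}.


Step: measurebox.asunit[v: 2905; u_from: KiB; u_to: MB]
Result: 9296/3125
Step: chron.lunge[n: 3]
Result: 2220-03-11
Step: chron.pin[d: %0]
Result: 2220-03-11
Step: vault.jot[p: /lutezi/pluwu; c: brugezon]
Result: created
Step: vault.erase[p: /lutezi/pluwu]
Result: ok
Step: vault.rehome[s: /lutezi/ti; d: /lutezi/pluwu]
Result: ok
Step: vault.jot[p: /lutezi/vegemi_a; c: smihi_iz]
Result: created
Step: chron.lastday[]
Result: 2220-03-31
Step: chron.spanto[d: %0]
Result: 0
Step: vault.jot[p: /brorufe; c: snutra]
Result: overwrote
Step: chron.weekday[]
Result: Friday
Step: vault.jot[p: /plaje/su_ep; c: zokami]
Result: created

Answer: {brorufe=dubu, lutezi/, lutezi/pluwu=pefijod, lutezi/vegemi_a=smihi_iz, plaje/}


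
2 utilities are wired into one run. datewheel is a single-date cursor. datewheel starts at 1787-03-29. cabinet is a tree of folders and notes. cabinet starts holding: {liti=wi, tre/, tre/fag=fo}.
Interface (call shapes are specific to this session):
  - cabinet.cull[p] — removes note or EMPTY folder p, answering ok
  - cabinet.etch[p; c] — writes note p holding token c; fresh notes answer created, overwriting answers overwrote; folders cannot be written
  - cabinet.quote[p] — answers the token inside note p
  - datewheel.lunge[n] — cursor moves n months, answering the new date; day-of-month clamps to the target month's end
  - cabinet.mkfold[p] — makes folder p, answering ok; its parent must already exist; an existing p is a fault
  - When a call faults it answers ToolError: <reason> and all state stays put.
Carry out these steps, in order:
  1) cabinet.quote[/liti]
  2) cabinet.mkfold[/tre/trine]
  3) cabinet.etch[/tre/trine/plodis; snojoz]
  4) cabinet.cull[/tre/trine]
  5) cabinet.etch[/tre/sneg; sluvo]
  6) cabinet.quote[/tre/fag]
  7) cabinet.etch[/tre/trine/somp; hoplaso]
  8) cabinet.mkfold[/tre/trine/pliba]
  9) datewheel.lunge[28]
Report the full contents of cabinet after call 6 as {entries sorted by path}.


Step: quote[p→/liti]
Result: wi
Step: mkfold[p→/tre/trine]
Result: ok
Step: etch[p→/tre/trine/plodis; c→snojoz]
Result: created
Step: cull[p→/tre/trine]
Result: ToolError: not empty
Step: etch[p→/tre/sneg; c→sluvo]
Result: created
Step: quote[p→/tre/fag]
Result: fo
Step: etch[p→/tre/trine/somp; c→hoplaso]
Result: created
Step: mkfold[p→/tre/trine/pliba]
Result: ok
Step: lunge[n→28]
Result: 1789-07-29

Answer: {liti=wi, tre/, tre/fag=fo, tre/sneg=sluvo, tre/trine/, tre/trine/plodis=snojoz}


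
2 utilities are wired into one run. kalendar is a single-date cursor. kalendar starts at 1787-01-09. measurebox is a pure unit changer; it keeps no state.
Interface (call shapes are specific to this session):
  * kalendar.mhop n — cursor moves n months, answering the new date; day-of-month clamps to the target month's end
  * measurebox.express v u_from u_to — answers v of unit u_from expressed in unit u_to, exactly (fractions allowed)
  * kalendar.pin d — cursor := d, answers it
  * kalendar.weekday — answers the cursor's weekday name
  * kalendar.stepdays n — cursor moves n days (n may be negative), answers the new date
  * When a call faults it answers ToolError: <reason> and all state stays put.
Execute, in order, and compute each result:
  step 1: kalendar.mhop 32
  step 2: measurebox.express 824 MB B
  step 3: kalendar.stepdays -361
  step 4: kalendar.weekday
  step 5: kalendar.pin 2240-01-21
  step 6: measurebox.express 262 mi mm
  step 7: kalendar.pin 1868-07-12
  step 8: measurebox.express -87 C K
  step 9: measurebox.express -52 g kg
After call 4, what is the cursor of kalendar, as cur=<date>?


Answer: cur=1788-09-13

Derivation:
Step: kalendar.mhop[32]
Result: 1789-09-09
Step: measurebox.express[824; MB; B]
Result: 824000000
Step: kalendar.stepdays[-361]
Result: 1788-09-13
Step: kalendar.weekday[]
Result: Saturday
Step: kalendar.pin[2240-01-21]
Result: 2240-01-21
Step: measurebox.express[262; mi; mm]
Result: 421648128
Step: kalendar.pin[1868-07-12]
Result: 1868-07-12
Step: measurebox.express[-87; C; K]
Result: 3723/20
Step: measurebox.express[-52; g; kg]
Result: -13/250


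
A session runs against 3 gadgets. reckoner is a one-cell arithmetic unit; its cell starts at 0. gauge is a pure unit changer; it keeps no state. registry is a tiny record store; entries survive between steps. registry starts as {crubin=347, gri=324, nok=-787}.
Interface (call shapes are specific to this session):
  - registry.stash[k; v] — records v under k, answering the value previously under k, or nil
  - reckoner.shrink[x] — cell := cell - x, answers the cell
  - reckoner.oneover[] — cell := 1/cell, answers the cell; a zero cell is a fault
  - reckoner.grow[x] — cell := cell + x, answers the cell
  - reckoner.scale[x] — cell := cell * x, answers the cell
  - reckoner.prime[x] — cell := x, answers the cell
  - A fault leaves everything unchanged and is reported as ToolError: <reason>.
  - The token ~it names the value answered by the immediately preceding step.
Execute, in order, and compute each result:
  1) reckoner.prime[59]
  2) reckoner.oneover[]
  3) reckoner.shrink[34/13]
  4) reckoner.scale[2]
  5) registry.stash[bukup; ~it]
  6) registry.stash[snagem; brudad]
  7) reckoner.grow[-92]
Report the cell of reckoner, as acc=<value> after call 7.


Answer: acc=-74550/767

Derivation:
Act: reckoner.prime[x=59]
Obs: 59
Act: reckoner.oneover[]
Obs: 1/59
Act: reckoner.shrink[x=34/13]
Obs: -1993/767
Act: reckoner.scale[x=2]
Obs: -3986/767
Act: registry.stash[k=bukup; v=~it]
Obs: nil
Act: registry.stash[k=snagem; v=brudad]
Obs: nil
Act: reckoner.grow[x=-92]
Obs: -74550/767


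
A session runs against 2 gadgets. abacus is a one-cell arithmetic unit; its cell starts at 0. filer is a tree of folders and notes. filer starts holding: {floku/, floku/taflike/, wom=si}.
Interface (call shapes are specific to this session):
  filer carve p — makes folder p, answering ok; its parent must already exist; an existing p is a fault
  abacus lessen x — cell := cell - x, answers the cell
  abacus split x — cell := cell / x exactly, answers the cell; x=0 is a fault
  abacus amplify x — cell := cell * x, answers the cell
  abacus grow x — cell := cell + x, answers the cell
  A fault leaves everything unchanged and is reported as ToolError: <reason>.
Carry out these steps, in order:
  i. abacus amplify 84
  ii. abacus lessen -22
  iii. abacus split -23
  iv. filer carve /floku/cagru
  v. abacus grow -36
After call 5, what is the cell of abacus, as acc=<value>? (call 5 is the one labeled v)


Answer: acc=-850/23

Derivation:
→ abacus amplify(x=84)
← 0
→ abacus lessen(x=-22)
← 22
→ abacus split(x=-23)
← -22/23
→ filer carve(p=/floku/cagru)
← ok
→ abacus grow(x=-36)
← -850/23


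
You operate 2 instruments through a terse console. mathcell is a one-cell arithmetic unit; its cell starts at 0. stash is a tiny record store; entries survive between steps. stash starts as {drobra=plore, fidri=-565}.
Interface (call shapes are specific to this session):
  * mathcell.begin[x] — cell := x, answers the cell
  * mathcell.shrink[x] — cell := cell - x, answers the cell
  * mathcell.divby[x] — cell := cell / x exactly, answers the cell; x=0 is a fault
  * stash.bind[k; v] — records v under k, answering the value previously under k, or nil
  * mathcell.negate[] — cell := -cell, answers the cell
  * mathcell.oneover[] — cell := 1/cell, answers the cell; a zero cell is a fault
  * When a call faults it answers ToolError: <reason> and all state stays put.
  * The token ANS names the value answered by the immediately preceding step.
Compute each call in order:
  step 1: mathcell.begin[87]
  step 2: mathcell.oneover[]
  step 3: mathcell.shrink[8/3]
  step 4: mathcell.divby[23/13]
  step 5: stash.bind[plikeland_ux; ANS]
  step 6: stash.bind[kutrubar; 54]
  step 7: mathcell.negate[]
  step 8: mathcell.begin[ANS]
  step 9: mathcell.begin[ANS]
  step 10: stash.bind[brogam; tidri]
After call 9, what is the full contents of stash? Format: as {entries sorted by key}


Answer: {drobra=plore, fidri=-565, kutrubar=54, plikeland_ux=-1001/667}

Derivation:
;; begin(x=87) ~> 87
;; oneover() ~> 1/87
;; shrink(x=8/3) ~> -77/29
;; divby(x=23/13) ~> -1001/667
;; bind(k=plikeland_ux, v=ANS) ~> nil
;; bind(k=kutrubar, v=54) ~> nil
;; negate() ~> 1001/667
;; begin(x=ANS) ~> 1001/667
;; begin(x=ANS) ~> 1001/667
;; bind(k=brogam, v=tidri) ~> nil


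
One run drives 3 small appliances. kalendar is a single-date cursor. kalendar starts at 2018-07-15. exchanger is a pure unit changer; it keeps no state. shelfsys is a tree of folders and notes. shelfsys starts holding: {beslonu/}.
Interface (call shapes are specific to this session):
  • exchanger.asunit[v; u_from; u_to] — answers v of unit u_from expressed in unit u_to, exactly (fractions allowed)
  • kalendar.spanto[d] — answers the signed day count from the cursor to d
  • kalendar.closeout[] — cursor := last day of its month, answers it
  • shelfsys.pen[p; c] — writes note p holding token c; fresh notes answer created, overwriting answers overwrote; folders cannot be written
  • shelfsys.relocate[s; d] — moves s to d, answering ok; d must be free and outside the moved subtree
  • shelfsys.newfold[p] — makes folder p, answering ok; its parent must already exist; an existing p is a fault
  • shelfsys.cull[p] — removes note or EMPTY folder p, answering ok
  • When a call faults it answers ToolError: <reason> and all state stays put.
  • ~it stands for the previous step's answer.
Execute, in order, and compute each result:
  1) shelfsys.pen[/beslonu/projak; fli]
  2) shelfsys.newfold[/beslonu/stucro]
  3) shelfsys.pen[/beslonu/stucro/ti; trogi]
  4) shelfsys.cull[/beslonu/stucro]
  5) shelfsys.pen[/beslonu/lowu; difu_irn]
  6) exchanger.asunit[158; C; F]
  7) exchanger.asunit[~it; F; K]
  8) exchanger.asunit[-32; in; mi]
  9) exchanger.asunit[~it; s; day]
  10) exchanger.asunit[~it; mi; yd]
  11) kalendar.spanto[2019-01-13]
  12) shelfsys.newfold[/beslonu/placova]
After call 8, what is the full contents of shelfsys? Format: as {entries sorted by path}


Answer: {beslonu/, beslonu/lowu=difu_irn, beslonu/projak=fli, beslonu/stucro/, beslonu/stucro/ti=trogi}

Derivation:
==> shelfsys.pen(p=/beslonu/projak, c=fli)
<== created
==> shelfsys.newfold(p=/beslonu/stucro)
<== ok
==> shelfsys.pen(p=/beslonu/stucro/ti, c=trogi)
<== created
==> shelfsys.cull(p=/beslonu/stucro)
<== ToolError: not empty
==> shelfsys.pen(p=/beslonu/lowu, c=difu_irn)
<== created
==> exchanger.asunit(v=158, u_from=C, u_to=F)
<== 1582/5
==> exchanger.asunit(v=~it, u_from=F, u_to=K)
<== 8623/20
==> exchanger.asunit(v=-32, u_from=in, u_to=mi)
<== -1/1980
==> exchanger.asunit(v=~it, u_from=s, u_to=day)
<== -1/171072000
==> exchanger.asunit(v=~it, u_from=mi, u_to=yd)
<== -1/97200
==> kalendar.spanto(d=2019-01-13)
<== 182
==> shelfsys.newfold(p=/beslonu/placova)
<== ok


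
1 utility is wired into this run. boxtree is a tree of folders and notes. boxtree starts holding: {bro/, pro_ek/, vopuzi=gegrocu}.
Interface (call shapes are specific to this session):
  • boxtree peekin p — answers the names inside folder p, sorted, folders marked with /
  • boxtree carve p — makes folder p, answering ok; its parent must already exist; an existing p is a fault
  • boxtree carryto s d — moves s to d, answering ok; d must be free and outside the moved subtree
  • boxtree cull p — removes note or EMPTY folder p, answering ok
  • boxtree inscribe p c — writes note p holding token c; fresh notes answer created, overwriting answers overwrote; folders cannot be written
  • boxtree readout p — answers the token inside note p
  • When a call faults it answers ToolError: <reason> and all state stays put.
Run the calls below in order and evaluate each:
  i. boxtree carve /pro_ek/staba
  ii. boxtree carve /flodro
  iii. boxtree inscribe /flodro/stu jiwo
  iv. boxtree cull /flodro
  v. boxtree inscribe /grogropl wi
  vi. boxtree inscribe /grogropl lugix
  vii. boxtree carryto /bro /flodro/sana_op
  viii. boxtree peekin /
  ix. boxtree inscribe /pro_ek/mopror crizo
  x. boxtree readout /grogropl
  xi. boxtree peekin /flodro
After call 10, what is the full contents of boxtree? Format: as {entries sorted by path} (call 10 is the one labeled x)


Answer: {flodro/, flodro/sana_op/, flodro/stu=jiwo, grogropl=lugix, pro_ek/, pro_ek/mopror=crizo, pro_ek/staba/, vopuzi=gegrocu}

Derivation:
Now I run boxtree carve with p='/pro_ek/staba', giving ok.
Calling boxtree carve with p='/flodro': ok.
Next I call boxtree inscribe with p='/flodro/stu', c='jiwo', and observe created.
I call boxtree cull with p='/flodro', which returns ToolError: not empty.
I run boxtree inscribe with p='/grogropl', c='wi', → created.
Next I call boxtree inscribe with p='/grogropl', c='lugix', → overwrote.
I use boxtree carryto with s='/bro', d='/flodro/sana_op', and see ok.
I invoke boxtree peekin with p='/', and get [flodro/, grogropl, pro_ek/, vopuzi].
Invoking boxtree inscribe with p='/pro_ek/mopror', c='crizo', which returns created.
Next I call boxtree readout with p='/grogropl', → lugix.
Now I run boxtree peekin with p='/flodro', which returns [sana_op/, stu].


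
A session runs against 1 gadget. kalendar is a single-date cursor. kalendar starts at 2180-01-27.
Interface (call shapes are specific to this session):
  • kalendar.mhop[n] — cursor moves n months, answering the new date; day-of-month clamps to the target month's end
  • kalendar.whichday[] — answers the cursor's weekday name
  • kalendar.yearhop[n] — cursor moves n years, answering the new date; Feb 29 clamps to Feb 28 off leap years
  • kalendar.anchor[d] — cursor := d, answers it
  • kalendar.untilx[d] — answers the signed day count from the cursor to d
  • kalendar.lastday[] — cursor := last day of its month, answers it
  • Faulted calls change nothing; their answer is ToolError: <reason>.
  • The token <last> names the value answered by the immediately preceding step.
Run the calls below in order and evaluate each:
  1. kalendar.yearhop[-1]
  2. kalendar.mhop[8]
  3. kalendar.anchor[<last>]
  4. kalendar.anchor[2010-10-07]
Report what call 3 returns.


Answer: 2179-09-27

Derivation:
~$ kalendar.yearhop n='-1'
  2179-01-27
~$ kalendar.mhop n='8'
  2179-09-27
~$ kalendar.anchor d='<last>'
  2179-09-27
~$ kalendar.anchor d='2010-10-07'
  2010-10-07


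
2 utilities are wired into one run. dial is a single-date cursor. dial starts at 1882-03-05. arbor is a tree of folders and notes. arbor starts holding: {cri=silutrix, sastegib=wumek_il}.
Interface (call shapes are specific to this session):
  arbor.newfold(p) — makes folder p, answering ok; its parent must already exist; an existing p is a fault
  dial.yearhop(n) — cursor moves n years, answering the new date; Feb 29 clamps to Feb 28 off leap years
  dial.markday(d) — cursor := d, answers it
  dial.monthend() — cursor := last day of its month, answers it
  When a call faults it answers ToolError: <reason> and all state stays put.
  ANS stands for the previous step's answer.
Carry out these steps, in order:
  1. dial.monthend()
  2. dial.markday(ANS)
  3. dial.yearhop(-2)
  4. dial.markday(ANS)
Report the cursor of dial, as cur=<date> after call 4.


Answer: cur=1880-03-31

Derivation:
// 1. monthend() == 1882-03-31
// 2. markday(d: ANS) == 1882-03-31
// 3. yearhop(n: -2) == 1880-03-31
// 4. markday(d: ANS) == 1880-03-31


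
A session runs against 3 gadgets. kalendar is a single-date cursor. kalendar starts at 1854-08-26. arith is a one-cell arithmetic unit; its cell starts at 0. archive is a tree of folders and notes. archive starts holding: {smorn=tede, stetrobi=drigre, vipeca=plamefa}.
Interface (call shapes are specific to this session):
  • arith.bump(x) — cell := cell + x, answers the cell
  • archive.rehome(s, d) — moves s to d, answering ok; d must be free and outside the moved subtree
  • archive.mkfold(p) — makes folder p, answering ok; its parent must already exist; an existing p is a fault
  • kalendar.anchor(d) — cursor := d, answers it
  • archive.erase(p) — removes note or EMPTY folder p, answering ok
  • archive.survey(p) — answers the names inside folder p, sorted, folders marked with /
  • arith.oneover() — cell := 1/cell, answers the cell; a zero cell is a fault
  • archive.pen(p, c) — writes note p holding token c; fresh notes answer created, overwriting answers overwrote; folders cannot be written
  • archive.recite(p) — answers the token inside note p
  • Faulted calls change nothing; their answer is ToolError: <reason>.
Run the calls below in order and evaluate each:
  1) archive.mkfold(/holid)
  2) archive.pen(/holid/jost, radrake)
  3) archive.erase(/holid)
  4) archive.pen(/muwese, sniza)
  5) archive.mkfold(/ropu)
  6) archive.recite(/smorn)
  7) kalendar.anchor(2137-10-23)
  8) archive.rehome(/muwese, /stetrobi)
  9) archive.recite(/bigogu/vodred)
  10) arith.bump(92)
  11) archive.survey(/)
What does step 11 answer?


[in] mkfold p=/holid
= ok
[in] pen p=/holid/jost c=radrake
= created
[in] erase p=/holid
= ToolError: not empty
[in] pen p=/muwese c=sniza
= created
[in] mkfold p=/ropu
= ok
[in] recite p=/smorn
= tede
[in] anchor d=2137-10-23
= 2137-10-23
[in] rehome s=/muwese d=/stetrobi
= ToolError: exists
[in] recite p=/bigogu/vodred
= ToolError: not found
[in] bump x=92
= 92
[in] survey p=/
= [holid/, muwese, ropu/, smorn, stetrobi, vipeca]

Answer: [holid/, muwese, ropu/, smorn, stetrobi, vipeca]


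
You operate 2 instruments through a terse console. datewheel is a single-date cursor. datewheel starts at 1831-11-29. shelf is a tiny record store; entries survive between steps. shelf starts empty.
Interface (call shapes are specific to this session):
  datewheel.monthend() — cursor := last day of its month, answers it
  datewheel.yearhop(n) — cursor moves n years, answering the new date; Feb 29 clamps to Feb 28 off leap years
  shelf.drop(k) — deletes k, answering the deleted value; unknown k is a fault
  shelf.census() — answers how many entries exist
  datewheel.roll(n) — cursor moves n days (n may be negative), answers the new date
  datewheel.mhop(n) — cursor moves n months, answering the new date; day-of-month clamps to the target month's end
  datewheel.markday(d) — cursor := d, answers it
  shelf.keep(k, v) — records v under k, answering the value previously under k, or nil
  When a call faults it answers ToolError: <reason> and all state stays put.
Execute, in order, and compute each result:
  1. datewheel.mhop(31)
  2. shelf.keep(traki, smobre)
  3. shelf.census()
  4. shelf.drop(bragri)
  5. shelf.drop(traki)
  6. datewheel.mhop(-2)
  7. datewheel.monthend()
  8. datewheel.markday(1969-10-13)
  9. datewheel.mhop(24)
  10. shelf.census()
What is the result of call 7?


Answer: 1834-04-30

Derivation:
==> datewheel.mhop(n=31)
<== 1834-06-29
==> shelf.keep(k=traki, v=smobre)
<== nil
==> shelf.census()
<== 1
==> shelf.drop(k=bragri)
<== ToolError: no such key bragri
==> shelf.drop(k=traki)
<== smobre
==> datewheel.mhop(n=-2)
<== 1834-04-29
==> datewheel.monthend()
<== 1834-04-30
==> datewheel.markday(d=1969-10-13)
<== 1969-10-13
==> datewheel.mhop(n=24)
<== 1971-10-13
==> shelf.census()
<== 0


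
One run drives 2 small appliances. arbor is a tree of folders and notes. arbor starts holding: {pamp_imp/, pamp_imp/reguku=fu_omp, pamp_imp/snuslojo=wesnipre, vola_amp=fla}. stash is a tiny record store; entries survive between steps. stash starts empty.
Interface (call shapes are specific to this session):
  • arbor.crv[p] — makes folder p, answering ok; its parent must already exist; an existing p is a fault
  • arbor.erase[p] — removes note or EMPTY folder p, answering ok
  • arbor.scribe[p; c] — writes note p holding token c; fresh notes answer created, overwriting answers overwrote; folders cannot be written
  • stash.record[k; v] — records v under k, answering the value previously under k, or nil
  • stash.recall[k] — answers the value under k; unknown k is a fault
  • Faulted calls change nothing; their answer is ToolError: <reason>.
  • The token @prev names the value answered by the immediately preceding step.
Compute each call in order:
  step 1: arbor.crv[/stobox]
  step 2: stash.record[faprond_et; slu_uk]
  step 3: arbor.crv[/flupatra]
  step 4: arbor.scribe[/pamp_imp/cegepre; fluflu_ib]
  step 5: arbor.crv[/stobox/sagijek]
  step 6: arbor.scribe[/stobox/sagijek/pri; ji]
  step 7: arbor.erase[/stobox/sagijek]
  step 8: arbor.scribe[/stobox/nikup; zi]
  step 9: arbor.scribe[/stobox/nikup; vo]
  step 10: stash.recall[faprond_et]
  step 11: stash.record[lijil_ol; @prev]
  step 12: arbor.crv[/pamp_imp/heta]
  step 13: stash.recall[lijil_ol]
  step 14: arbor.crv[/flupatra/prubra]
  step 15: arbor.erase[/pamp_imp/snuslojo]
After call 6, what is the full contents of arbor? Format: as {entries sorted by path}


Answer: {flupatra/, pamp_imp/, pamp_imp/cegepre=fluflu_ib, pamp_imp/reguku=fu_omp, pamp_imp/snuslojo=wesnipre, stobox/, stobox/sagijek/, stobox/sagijek/pri=ji, vola_amp=fla}

Derivation:
Using arbor.crv on /stobox, yielding ok.
I run stash.record on faprond_et, slu_uk, — result: nil.
I try arbor.crv on /flupatra, and see ok.
I run arbor.scribe on /pamp_imp/cegepre, fluflu_ib, and see created.
Now I run arbor.crv on /stobox/sagijek, giving ok.
Next I call arbor.scribe on /stobox/sagijek/pri, ji, giving created.
I invoke arbor.erase on /stobox/sagijek, and get ToolError: not empty.
I run arbor.scribe on /stobox/nikup, zi, giving created.
I try arbor.scribe on /stobox/nikup, vo, giving overwrote.
Then stash.recall on faprond_et, and get slu_uk.
I run stash.record on lijil_ol, @prev: nil.
I run arbor.crv on /pamp_imp/heta, and observe ok.
I run stash.recall on lijil_ol, yielding slu_uk.
I use arbor.crv on /flupatra/prubra: ok.
I run arbor.erase on /pamp_imp/snuslojo, and observe ok.


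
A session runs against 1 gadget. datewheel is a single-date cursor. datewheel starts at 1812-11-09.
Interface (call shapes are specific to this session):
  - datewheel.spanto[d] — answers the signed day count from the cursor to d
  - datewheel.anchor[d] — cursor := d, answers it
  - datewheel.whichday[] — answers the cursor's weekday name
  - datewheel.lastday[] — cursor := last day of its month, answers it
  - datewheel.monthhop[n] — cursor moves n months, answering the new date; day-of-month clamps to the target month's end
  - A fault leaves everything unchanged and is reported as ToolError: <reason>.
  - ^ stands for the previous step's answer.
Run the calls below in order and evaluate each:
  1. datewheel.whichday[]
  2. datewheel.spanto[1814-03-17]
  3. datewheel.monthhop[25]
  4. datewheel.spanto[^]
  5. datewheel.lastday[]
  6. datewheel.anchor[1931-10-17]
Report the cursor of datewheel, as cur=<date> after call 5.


Answer: cur=1814-12-31

Derivation:
Next I call datewheel.whichday, and get Monday.
Now I run datewheel.spanto passing d='1814-03-17', which returns 493.
I call datewheel.monthhop passing n='25', — result: 1814-12-09.
Now I run datewheel.spanto passing d='^', which returns 0.
Calling datewheel.lastday, and see 1814-12-31.
Invoking datewheel.anchor passing d='1931-10-17', and see 1931-10-17.


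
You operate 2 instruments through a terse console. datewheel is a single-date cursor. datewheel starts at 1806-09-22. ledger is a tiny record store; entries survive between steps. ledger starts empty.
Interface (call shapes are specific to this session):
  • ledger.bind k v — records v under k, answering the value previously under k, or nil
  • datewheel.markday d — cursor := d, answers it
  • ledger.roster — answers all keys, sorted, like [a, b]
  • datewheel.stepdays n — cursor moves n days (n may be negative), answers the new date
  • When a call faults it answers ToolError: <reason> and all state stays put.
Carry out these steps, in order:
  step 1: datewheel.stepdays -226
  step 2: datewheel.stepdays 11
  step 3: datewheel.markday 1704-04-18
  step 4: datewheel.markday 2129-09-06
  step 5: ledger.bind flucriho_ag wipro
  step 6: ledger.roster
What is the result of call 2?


Answer: 1806-02-19

Derivation:
[in] stepdays n=-226
[out] 1806-02-08
[in] stepdays n=11
[out] 1806-02-19
[in] markday d=1704-04-18
[out] 1704-04-18
[in] markday d=2129-09-06
[out] 2129-09-06
[in] bind k=flucriho_ag v=wipro
[out] nil
[in] roster
[out] [flucriho_ag]


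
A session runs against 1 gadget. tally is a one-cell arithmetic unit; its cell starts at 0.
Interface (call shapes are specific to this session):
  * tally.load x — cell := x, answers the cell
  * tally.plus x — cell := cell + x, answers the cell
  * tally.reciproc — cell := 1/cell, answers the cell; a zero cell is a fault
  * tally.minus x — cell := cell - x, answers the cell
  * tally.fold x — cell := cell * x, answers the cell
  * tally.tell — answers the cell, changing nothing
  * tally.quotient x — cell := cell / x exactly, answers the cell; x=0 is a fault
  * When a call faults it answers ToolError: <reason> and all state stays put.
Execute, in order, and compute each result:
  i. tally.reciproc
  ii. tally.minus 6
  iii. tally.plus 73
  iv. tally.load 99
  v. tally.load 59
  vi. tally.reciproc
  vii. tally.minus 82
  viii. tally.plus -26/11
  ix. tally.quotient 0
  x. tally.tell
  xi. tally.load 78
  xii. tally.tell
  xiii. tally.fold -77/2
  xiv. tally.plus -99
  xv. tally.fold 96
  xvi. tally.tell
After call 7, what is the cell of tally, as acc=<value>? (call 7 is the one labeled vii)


Using reciproc(), which returns ToolError: reciprocal of zero.
I try minus(x→6), → -6.
Then plus(x→73), and observe 67.
I call load(x→99), and get 99.
I invoke load(x→59), yielding 59.
I try reciproc(), — result: 1/59.
I run minus(x→82), yielding -4837/59.
I use plus(x→-26/11), and get -54741/649.
Next I call quotient(x→0), yielding ToolError: division by zero.
I use tell(), and see -54741/649.
Now I run load(x→78), which returns 78.
I invoke tell, yielding 78.
Next I call fold(x→-77/2), — result: -3003.
Calling plus(x→-99): -3102.
Invoking fold(x→96): -297792.
Calling tell(), yielding -297792.

Answer: acc=-4837/59


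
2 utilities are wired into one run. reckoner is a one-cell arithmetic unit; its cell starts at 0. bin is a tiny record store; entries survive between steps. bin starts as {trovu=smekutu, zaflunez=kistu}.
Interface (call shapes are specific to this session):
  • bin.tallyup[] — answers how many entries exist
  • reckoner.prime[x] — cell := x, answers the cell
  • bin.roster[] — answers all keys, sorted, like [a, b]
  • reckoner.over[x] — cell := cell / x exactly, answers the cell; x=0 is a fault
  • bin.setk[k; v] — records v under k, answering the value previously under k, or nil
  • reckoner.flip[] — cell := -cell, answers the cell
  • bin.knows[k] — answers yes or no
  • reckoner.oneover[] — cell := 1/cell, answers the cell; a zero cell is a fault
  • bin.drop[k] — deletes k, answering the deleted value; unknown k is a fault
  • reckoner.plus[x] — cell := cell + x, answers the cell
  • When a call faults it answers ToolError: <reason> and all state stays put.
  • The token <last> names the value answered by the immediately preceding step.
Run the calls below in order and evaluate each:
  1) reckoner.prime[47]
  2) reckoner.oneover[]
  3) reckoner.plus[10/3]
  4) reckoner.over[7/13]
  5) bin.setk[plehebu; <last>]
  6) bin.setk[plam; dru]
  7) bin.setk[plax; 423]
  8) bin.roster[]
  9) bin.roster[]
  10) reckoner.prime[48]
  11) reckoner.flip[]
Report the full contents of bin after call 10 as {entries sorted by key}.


Answer: {plam=dru, plax=423, plehebu=6149/987, trovu=smekutu, zaflunez=kistu}

Derivation:
Act: reckoner.prime[x=47]
Obs: 47
Act: reckoner.oneover[]
Obs: 1/47
Act: reckoner.plus[x=10/3]
Obs: 473/141
Act: reckoner.over[x=7/13]
Obs: 6149/987
Act: bin.setk[k=plehebu; v=<last>]
Obs: nil
Act: bin.setk[k=plam; v=dru]
Obs: nil
Act: bin.setk[k=plax; v=423]
Obs: nil
Act: bin.roster[]
Obs: [plam, plax, plehebu, trovu, zaflunez]
Act: bin.roster[]
Obs: [plam, plax, plehebu, trovu, zaflunez]
Act: reckoner.prime[x=48]
Obs: 48
Act: reckoner.flip[]
Obs: -48
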